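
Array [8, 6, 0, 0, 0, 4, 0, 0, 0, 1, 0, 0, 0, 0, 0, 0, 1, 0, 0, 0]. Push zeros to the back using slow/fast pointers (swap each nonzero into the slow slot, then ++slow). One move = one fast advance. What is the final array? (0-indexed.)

(s=0,f=0) a[fast]=8≠0 swap→a[0]=8 → slow++,fast++
(s=1,f=1) a[fast]=6≠0 swap→a[1]=6 → slow++,fast++
(s=2,f=2) a[fast]=0 → fast++
(s=2,f=3) a[fast]=0 → fast++
(s=2,f=4) a[fast]=0 → fast++
(s=2,f=5) a[fast]=4≠0 swap→a[2]=4 → slow++,fast++
(s=3,f=6) a[fast]=0 → fast++
(s=3,f=7) a[fast]=0 → fast++
(s=3,f=8) a[fast]=0 → fast++
(s=3,f=9) a[fast]=1≠0 swap→a[3]=1 → slow++,fast++
(s=4,f=10) a[fast]=0 → fast++
(s=4,f=11) a[fast]=0 → fast++
(s=4,f=12) a[fast]=0 → fast++
(s=4,f=13) a[fast]=0 → fast++
(s=4,f=14) a[fast]=0 → fast++
(s=4,f=15) a[fast]=0 → fast++
(s=4,f=16) a[fast]=1≠0 swap→a[4]=1 → slow++,fast++
(s=5,f=17) a[fast]=0 → fast++
(s=5,f=18) a[fast]=0 → fast++
(s=5,f=19) a[fast]=0 → fast++

[8, 6, 4, 1, 1, 0, 0, 0, 0, 0, 0, 0, 0, 0, 0, 0, 0, 0, 0, 0]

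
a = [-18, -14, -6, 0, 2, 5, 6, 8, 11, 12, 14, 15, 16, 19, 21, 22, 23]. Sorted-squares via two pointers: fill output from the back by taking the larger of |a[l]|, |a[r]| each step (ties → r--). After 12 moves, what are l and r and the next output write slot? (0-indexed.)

[0,16] |-18|<=|23| out[16]=529 → r--
[0,15] |-18|<=|22| out[15]=484 → r--
[0,14] |-18|<=|21| out[14]=441 → r--
[0,13] |-18|<=|19| out[13]=361 → r--
[0,12] |-18|>|16| out[12]=324 → l++
[1,12] |-14|<=|16| out[11]=256 → r--
[1,11] |-14|<=|15| out[10]=225 → r--
[1,10] |-14|<=|14| out[9]=196 → r--
[1,9] |-14|>|12| out[8]=196 → l++
[2,9] |-6|<=|12| out[7]=144 → r--
[2,8] |-6|<=|11| out[6]=121 → r--
[2,7] |-6|<=|8| out[5]=64 → r--

l=2, r=6, next write slot=4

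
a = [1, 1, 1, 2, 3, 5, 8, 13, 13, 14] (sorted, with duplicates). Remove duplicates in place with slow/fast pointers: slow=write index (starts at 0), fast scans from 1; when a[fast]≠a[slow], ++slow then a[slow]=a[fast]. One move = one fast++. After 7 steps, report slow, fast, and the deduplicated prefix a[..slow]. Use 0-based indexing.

(s=0,f=1) a[fast]=1=a[slow] dup → fast++
(s=0,f=2) a[fast]=1=a[slow] dup → fast++
(s=0,f=3) a[fast]=2≠a[slow]=1 write a[1]=2 → slow++,fast++
(s=1,f=4) a[fast]=3≠a[slow]=2 write a[2]=3 → slow++,fast++
(s=2,f=5) a[fast]=5≠a[slow]=3 write a[3]=5 → slow++,fast++
(s=3,f=6) a[fast]=8≠a[slow]=5 write a[4]=8 → slow++,fast++
(s=4,f=7) a[fast]=13≠a[slow]=8 write a[5]=13 → slow++,fast++

slow=5, fast=8, prefix=[1, 2, 3, 5, 8, 13]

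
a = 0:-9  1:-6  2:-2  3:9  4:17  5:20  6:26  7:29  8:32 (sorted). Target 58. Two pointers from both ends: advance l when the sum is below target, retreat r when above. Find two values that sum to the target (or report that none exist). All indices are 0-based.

(26, 32)

[0,8] -9+32=23 <58 → l++
[1,8] -6+32=26 <58 → l++
[2,8] -2+32=30 <58 → l++
[3,8] 9+32=41 <58 → l++
[4,8] 17+32=49 <58 → l++
[5,8] 20+32=52 <58 → l++
[6,8] 26+32=58 → found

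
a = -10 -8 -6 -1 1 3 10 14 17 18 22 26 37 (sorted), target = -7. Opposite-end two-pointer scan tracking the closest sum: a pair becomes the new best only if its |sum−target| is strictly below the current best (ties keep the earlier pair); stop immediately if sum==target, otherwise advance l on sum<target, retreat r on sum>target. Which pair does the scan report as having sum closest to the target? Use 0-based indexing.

l=0 r=12: -10+37=27 d=34 *, r--
l=0 r=11: -10+26=16 d=23 *, r--
l=0 r=10: -10+22=12 d=19 *, r--
l=0 r=9: -10+18=8 d=15 *, r--
l=0 r=8: -10+17=7 d=14 *, r--
l=0 r=7: -10+14=4 d=11 *, r--
l=0 r=6: -10+10=0 d=7 *, r--
l=0 r=5: -10+3=-7 d=0 *, stop

pair (-10, 3) with sum -7 (|Δ|=0)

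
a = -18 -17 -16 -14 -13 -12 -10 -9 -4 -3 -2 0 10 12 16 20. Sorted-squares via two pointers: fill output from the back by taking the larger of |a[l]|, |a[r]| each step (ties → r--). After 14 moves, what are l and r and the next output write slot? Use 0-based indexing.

l=0 r=15: |-18|<=|20| out[15]=400, r--
l=0 r=14: |-18|>|16| out[14]=324, l++
l=1 r=14: |-17|>|16| out[13]=289, l++
l=2 r=14: |-16|<=|16| out[12]=256, r--
l=2 r=13: |-16|>|12| out[11]=256, l++
l=3 r=13: |-14|>|12| out[10]=196, l++
l=4 r=13: |-13|>|12| out[9]=169, l++
l=5 r=13: |-12|<=|12| out[8]=144, r--
l=5 r=12: |-12|>|10| out[7]=144, l++
l=6 r=12: |-10|<=|10| out[6]=100, r--
l=6 r=11: |-10|>|0| out[5]=100, l++
l=7 r=11: |-9|>|0| out[4]=81, l++
l=8 r=11: |-4|>|0| out[3]=16, l++
l=9 r=11: |-3|>|0| out[2]=9, l++

l=10, r=11, next write slot=1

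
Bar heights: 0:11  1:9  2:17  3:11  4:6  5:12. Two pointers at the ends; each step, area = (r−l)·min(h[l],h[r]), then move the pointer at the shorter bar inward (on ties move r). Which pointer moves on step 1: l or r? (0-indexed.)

l=0 r=5: min(11,12)*5=55 best=55 *, l++

l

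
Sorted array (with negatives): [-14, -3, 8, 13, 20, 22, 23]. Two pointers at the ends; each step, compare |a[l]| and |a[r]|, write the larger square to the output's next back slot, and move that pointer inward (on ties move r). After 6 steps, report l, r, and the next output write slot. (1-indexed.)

l=2, r=2, next write slot=1

[1,7] |-14|<=|23| out[7]=529 → r--
[1,6] |-14|<=|22| out[6]=484 → r--
[1,5] |-14|<=|20| out[5]=400 → r--
[1,4] |-14|>|13| out[4]=196 → l++
[2,4] |-3|<=|13| out[3]=169 → r--
[2,3] |-3|<=|8| out[2]=64 → r--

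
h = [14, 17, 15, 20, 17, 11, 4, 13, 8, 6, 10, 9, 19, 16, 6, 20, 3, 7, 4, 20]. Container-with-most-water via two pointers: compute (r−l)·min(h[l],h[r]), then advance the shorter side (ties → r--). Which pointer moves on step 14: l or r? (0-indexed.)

r

[0,19] min(14,20)*19=266 best=266 * → l++
[1,19] min(17,20)*18=306 best=306 * → l++
[2,19] min(15,20)*17=255 best=306 → l++
[3,19] min(20,20)*16=320 best=320 * → r--
[3,18] min(20,4)*15=60 best=320 → r--
[3,17] min(20,7)*14=98 best=320 → r--
[3,16] min(20,3)*13=39 best=320 → r--
[3,15] min(20,20)*12=240 best=320 → r--
[3,14] min(20,6)*11=66 best=320 → r--
[3,13] min(20,16)*10=160 best=320 → r--
[3,12] min(20,19)*9=171 best=320 → r--
[3,11] min(20,9)*8=72 best=320 → r--
[3,10] min(20,10)*7=70 best=320 → r--
[3,9] min(20,6)*6=36 best=320 → r--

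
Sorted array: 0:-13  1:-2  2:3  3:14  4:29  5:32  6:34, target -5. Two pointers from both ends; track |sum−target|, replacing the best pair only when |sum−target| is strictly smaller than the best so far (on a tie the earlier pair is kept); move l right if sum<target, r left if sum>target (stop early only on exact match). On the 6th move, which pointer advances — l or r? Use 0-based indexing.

[0,6] -13+34=21 d=26 * → r--
[0,5] -13+32=19 d=24 * → r--
[0,4] -13+29=16 d=21 * → r--
[0,3] -13+14=1 d=6 * → r--
[0,2] -13+3=-10 d=5 * → l++
[1,2] -2+3=1 d=6 → r--

r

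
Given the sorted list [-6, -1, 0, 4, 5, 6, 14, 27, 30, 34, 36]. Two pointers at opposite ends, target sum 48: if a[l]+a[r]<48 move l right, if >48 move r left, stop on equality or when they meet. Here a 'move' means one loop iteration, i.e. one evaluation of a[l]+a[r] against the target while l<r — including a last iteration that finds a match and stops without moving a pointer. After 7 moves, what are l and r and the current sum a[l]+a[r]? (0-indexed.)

l=6, r=9, sum=48

l=0 r=10: -6+36=30 <48, l++
l=1 r=10: -1+36=35 <48, l++
l=2 r=10: 0+36=36 <48, l++
l=3 r=10: 4+36=40 <48, l++
l=4 r=10: 5+36=41 <48, l++
l=5 r=10: 6+36=42 <48, l++
l=6 r=10: 14+36=50 >48, r--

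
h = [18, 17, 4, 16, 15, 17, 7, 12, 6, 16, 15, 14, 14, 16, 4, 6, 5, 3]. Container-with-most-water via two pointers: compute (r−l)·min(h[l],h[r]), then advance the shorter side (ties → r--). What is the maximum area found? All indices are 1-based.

[1,18] min(18,3)*17=51 best=51 * → r--
[1,17] min(18,5)*16=80 best=80 * → r--
[1,16] min(18,6)*15=90 best=90 * → r--
[1,15] min(18,4)*14=56 best=90 → r--
[1,14] min(18,16)*13=208 best=208 * → r--
[1,13] min(18,14)*12=168 best=208 → r--
[1,12] min(18,14)*11=154 best=208 → r--
[1,11] min(18,15)*10=150 best=208 → r--
[1,10] min(18,16)*9=144 best=208 → r--
[1,9] min(18,6)*8=48 best=208 → r--
[1,8] min(18,12)*7=84 best=208 → r--
[1,7] min(18,7)*6=42 best=208 → r--
[1,6] min(18,17)*5=85 best=208 → r--
[1,5] min(18,15)*4=60 best=208 → r--
[1,4] min(18,16)*3=48 best=208 → r--
[1,3] min(18,4)*2=8 best=208 → r--
[1,2] min(18,17)*1=17 best=208 → r--

max area = 208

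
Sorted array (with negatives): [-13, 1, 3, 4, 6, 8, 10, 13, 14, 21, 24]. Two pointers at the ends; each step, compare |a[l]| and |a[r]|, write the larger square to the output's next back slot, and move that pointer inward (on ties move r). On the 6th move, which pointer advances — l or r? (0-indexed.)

r

[0,10] |-13|<=|24| out[10]=576 → r--
[0,9] |-13|<=|21| out[9]=441 → r--
[0,8] |-13|<=|14| out[8]=196 → r--
[0,7] |-13|<=|13| out[7]=169 → r--
[0,6] |-13|>|10| out[6]=169 → l++
[1,6] |1|<=|10| out[5]=100 → r--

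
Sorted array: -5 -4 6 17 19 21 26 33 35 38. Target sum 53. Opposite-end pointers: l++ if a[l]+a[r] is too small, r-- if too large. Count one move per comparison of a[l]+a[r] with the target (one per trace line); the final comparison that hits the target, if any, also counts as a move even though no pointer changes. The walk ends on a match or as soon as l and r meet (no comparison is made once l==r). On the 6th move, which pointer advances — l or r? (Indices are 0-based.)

l=0 r=9: -5+38=33 <53, l++
l=1 r=9: -4+38=34 <53, l++
l=2 r=9: 6+38=44 <53, l++
l=3 r=9: 17+38=55 >53, r--
l=3 r=8: 17+35=52 <53, l++
l=4 r=8: 19+35=54 >53, r--

r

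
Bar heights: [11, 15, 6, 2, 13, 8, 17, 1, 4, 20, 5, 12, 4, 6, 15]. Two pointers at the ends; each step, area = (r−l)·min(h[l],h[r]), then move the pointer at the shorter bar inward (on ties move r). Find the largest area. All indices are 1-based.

[1,15] min(11,15)*14=154 best=154 * → l++
[2,15] min(15,15)*13=195 best=195 * → r--
[2,14] min(15,6)*12=72 best=195 → r--
[2,13] min(15,4)*11=44 best=195 → r--
[2,12] min(15,12)*10=120 best=195 → r--
[2,11] min(15,5)*9=45 best=195 → r--
[2,10] min(15,20)*8=120 best=195 → l++
[3,10] min(6,20)*7=42 best=195 → l++
[4,10] min(2,20)*6=12 best=195 → l++
[5,10] min(13,20)*5=65 best=195 → l++
[6,10] min(8,20)*4=32 best=195 → l++
[7,10] min(17,20)*3=51 best=195 → l++
[8,10] min(1,20)*2=2 best=195 → l++
[9,10] min(4,20)*1=4 best=195 → l++

max area = 195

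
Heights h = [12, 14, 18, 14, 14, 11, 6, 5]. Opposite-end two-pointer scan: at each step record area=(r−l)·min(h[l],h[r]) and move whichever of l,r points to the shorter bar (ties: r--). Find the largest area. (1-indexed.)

[1,8] min(12,5)*7=35 best=35 * → r--
[1,7] min(12,6)*6=36 best=36 * → r--
[1,6] min(12,11)*5=55 best=55 * → r--
[1,5] min(12,14)*4=48 best=55 → l++
[2,5] min(14,14)*3=42 best=55 → r--
[2,4] min(14,14)*2=28 best=55 → r--
[2,3] min(14,18)*1=14 best=55 → l++

max area = 55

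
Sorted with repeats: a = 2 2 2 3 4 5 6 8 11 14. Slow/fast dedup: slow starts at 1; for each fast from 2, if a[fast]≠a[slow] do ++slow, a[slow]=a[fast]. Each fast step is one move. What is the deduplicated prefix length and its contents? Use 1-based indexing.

length 8; prefix = [2, 3, 4, 5, 6, 8, 11, 14]

(s=1,f=2) a[fast]=2=a[slow] dup → fast++
(s=1,f=3) a[fast]=2=a[slow] dup → fast++
(s=1,f=4) a[fast]=3≠a[slow]=2 write a[2]=3 → slow++,fast++
(s=2,f=5) a[fast]=4≠a[slow]=3 write a[3]=4 → slow++,fast++
(s=3,f=6) a[fast]=5≠a[slow]=4 write a[4]=5 → slow++,fast++
(s=4,f=7) a[fast]=6≠a[slow]=5 write a[5]=6 → slow++,fast++
(s=5,f=8) a[fast]=8≠a[slow]=6 write a[6]=8 → slow++,fast++
(s=6,f=9) a[fast]=11≠a[slow]=8 write a[7]=11 → slow++,fast++
(s=7,f=10) a[fast]=14≠a[slow]=11 write a[8]=14 → slow++,fast++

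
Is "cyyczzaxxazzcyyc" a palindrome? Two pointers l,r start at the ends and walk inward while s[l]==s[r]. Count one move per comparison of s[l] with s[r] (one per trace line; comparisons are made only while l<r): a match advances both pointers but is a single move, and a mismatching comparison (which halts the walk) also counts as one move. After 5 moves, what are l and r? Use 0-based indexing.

l=0 r=15: 'c'=='c', l++,r--
l=1 r=14: 'y'=='y', l++,r--
l=2 r=13: 'y'=='y', l++,r--
l=3 r=12: 'c'=='c', l++,r--
l=4 r=11: 'z'=='z', l++,r--

l=5, r=10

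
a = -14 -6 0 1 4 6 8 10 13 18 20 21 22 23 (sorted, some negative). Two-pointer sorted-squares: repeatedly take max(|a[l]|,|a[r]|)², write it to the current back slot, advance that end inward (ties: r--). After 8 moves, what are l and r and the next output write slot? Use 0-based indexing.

[0,13] |-14|<=|23| out[13]=529 → r--
[0,12] |-14|<=|22| out[12]=484 → r--
[0,11] |-14|<=|21| out[11]=441 → r--
[0,10] |-14|<=|20| out[10]=400 → r--
[0,9] |-14|<=|18| out[9]=324 → r--
[0,8] |-14|>|13| out[8]=196 → l++
[1,8] |-6|<=|13| out[7]=169 → r--
[1,7] |-6|<=|10| out[6]=100 → r--

l=1, r=6, next write slot=5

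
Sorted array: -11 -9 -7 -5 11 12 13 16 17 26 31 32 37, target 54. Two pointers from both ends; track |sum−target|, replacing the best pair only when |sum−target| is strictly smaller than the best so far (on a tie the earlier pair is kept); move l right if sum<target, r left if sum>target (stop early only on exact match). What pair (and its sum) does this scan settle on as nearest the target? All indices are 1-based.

pair (17, 37) with sum 54 (|Δ|=0)

l=1 r=13: -11+37=26 d=28 *, l++
l=2 r=13: -9+37=28 d=26 *, l++
l=3 r=13: -7+37=30 d=24 *, l++
l=4 r=13: -5+37=32 d=22 *, l++
l=5 r=13: 11+37=48 d=6 *, l++
l=6 r=13: 12+37=49 d=5 *, l++
l=7 r=13: 13+37=50 d=4 *, l++
l=8 r=13: 16+37=53 d=1 *, l++
l=9 r=13: 17+37=54 d=0 *, stop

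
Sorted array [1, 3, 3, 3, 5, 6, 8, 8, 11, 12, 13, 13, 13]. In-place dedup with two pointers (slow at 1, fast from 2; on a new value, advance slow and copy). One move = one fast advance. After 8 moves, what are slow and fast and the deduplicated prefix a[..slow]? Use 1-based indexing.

slow=1 fast=2: a[fast]=3≠a[slow]=1 write a[2]=3, slow++,fast++
slow=2 fast=3: a[fast]=3=a[slow] dup, fast++
slow=2 fast=4: a[fast]=3=a[slow] dup, fast++
slow=2 fast=5: a[fast]=5≠a[slow]=3 write a[3]=5, slow++,fast++
slow=3 fast=6: a[fast]=6≠a[slow]=5 write a[4]=6, slow++,fast++
slow=4 fast=7: a[fast]=8≠a[slow]=6 write a[5]=8, slow++,fast++
slow=5 fast=8: a[fast]=8=a[slow] dup, fast++
slow=5 fast=9: a[fast]=11≠a[slow]=8 write a[6]=11, slow++,fast++

slow=6, fast=10, prefix=[1, 3, 5, 6, 8, 11]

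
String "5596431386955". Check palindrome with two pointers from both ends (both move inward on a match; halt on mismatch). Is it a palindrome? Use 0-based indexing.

not a palindrome (mismatch at 4,8)

l=0 r=12: '5'=='5', l++,r--
l=1 r=11: '5'=='5', l++,r--
l=2 r=10: '9'=='9', l++,r--
l=3 r=9: '6'=='6', l++,r--
l=4 r=8: '4'!='8', stop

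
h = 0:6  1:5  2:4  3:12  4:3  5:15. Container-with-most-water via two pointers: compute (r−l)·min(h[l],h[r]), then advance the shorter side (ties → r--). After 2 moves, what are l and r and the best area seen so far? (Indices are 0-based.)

l=2, r=5, best area=30

l=0 r=5: min(6,15)*5=30 best=30 *, l++
l=1 r=5: min(5,15)*4=20 best=30, l++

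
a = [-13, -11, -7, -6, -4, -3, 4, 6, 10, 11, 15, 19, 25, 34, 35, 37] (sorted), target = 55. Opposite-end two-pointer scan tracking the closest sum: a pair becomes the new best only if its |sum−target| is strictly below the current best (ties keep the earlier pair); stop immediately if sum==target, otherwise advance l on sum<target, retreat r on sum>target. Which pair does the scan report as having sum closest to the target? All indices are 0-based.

pair (19, 37) with sum 56 (|Δ|=1)

l=0 r=15: -13+37=24 d=31 *, l++
l=1 r=15: -11+37=26 d=29 *, l++
l=2 r=15: -7+37=30 d=25 *, l++
l=3 r=15: -6+37=31 d=24 *, l++
l=4 r=15: -4+37=33 d=22 *, l++
l=5 r=15: -3+37=34 d=21 *, l++
l=6 r=15: 4+37=41 d=14 *, l++
l=7 r=15: 6+37=43 d=12 *, l++
l=8 r=15: 10+37=47 d=8 *, l++
l=9 r=15: 11+37=48 d=7 *, l++
l=10 r=15: 15+37=52 d=3 *, l++
l=11 r=15: 19+37=56 d=1 *, r--
l=11 r=14: 19+35=54 d=1, l++
l=12 r=14: 25+35=60 d=5, r--
l=12 r=13: 25+34=59 d=4, r--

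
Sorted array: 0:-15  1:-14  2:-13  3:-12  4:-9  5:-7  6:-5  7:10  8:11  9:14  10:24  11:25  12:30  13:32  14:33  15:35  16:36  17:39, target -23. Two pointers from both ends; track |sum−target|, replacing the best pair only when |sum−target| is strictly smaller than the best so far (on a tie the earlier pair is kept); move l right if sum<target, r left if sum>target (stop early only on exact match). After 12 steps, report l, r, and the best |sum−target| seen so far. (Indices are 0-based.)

[0,17] -15+39=24 d=47 * → r--
[0,16] -15+36=21 d=44 * → r--
[0,15] -15+35=20 d=43 * → r--
[0,14] -15+33=18 d=41 * → r--
[0,13] -15+32=17 d=40 * → r--
[0,12] -15+30=15 d=38 * → r--
[0,11] -15+25=10 d=33 * → r--
[0,10] -15+24=9 d=32 * → r--
[0,9] -15+14=-1 d=22 * → r--
[0,8] -15+11=-4 d=19 * → r--
[0,7] -15+10=-5 d=18 * → r--
[0,6] -15+-5=-20 d=3 * → r--

l=0, r=5, best |Δ|=3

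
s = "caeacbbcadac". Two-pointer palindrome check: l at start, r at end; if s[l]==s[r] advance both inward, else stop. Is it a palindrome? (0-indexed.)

not a palindrome (mismatch at 2,9)

l=0 r=11: 'c'=='c', l++,r--
l=1 r=10: 'a'=='a', l++,r--
l=2 r=9: 'e'!='d', stop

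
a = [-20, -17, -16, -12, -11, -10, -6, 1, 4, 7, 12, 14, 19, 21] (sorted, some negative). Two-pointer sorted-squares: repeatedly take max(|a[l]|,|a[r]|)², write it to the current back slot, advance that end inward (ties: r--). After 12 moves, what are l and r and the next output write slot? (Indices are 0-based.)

l=7, r=8, next write slot=1

l=0 r=13: |-20|<=|21| out[13]=441, r--
l=0 r=12: |-20|>|19| out[12]=400, l++
l=1 r=12: |-17|<=|19| out[11]=361, r--
l=1 r=11: |-17|>|14| out[10]=289, l++
l=2 r=11: |-16|>|14| out[9]=256, l++
l=3 r=11: |-12|<=|14| out[8]=196, r--
l=3 r=10: |-12|<=|12| out[7]=144, r--
l=3 r=9: |-12|>|7| out[6]=144, l++
l=4 r=9: |-11|>|7| out[5]=121, l++
l=5 r=9: |-10|>|7| out[4]=100, l++
l=6 r=9: |-6|<=|7| out[3]=49, r--
l=6 r=8: |-6|>|4| out[2]=36, l++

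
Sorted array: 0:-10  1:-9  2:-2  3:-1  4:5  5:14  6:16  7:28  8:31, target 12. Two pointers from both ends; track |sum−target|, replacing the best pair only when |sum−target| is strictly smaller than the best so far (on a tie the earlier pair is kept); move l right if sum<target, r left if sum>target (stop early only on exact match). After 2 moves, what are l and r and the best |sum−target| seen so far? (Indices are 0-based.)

[0,8] -10+31=21 d=9 * → r--
[0,7] -10+28=18 d=6 * → r--

l=0, r=6, best |Δ|=6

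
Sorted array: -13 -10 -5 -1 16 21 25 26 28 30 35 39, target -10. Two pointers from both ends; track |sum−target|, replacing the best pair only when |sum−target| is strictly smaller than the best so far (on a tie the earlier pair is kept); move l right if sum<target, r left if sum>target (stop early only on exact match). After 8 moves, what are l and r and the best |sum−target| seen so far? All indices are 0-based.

l=0 r=11: -13+39=26 d=36 *, r--
l=0 r=10: -13+35=22 d=32 *, r--
l=0 r=9: -13+30=17 d=27 *, r--
l=0 r=8: -13+28=15 d=25 *, r--
l=0 r=7: -13+26=13 d=23 *, r--
l=0 r=6: -13+25=12 d=22 *, r--
l=0 r=5: -13+21=8 d=18 *, r--
l=0 r=4: -13+16=3 d=13 *, r--

l=0, r=3, best |Δ|=13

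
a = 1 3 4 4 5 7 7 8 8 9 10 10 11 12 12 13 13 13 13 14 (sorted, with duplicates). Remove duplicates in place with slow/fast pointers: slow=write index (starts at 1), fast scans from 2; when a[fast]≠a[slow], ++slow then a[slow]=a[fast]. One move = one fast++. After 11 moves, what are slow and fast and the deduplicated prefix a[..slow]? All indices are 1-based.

slow=8, fast=13, prefix=[1, 3, 4, 5, 7, 8, 9, 10]

slow=1 fast=2: a[fast]=3≠a[slow]=1 write a[2]=3, slow++,fast++
slow=2 fast=3: a[fast]=4≠a[slow]=3 write a[3]=4, slow++,fast++
slow=3 fast=4: a[fast]=4=a[slow] dup, fast++
slow=3 fast=5: a[fast]=5≠a[slow]=4 write a[4]=5, slow++,fast++
slow=4 fast=6: a[fast]=7≠a[slow]=5 write a[5]=7, slow++,fast++
slow=5 fast=7: a[fast]=7=a[slow] dup, fast++
slow=5 fast=8: a[fast]=8≠a[slow]=7 write a[6]=8, slow++,fast++
slow=6 fast=9: a[fast]=8=a[slow] dup, fast++
slow=6 fast=10: a[fast]=9≠a[slow]=8 write a[7]=9, slow++,fast++
slow=7 fast=11: a[fast]=10≠a[slow]=9 write a[8]=10, slow++,fast++
slow=8 fast=12: a[fast]=10=a[slow] dup, fast++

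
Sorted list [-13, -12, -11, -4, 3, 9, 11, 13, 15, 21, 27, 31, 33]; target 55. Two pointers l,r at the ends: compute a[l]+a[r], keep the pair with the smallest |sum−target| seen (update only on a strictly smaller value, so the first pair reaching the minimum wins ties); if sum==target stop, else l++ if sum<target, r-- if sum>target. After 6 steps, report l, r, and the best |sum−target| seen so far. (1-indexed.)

l=1 r=13: -13+33=20 d=35 *, l++
l=2 r=13: -12+33=21 d=34 *, l++
l=3 r=13: -11+33=22 d=33 *, l++
l=4 r=13: -4+33=29 d=26 *, l++
l=5 r=13: 3+33=36 d=19 *, l++
l=6 r=13: 9+33=42 d=13 *, l++

l=7, r=13, best |Δ|=13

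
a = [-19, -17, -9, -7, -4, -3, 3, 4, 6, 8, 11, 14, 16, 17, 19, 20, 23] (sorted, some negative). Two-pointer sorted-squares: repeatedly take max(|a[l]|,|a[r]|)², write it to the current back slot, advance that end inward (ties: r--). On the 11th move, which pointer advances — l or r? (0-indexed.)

l=0 r=16: |-19|<=|23| out[16]=529, r--
l=0 r=15: |-19|<=|20| out[15]=400, r--
l=0 r=14: |-19|<=|19| out[14]=361, r--
l=0 r=13: |-19|>|17| out[13]=361, l++
l=1 r=13: |-17|<=|17| out[12]=289, r--
l=1 r=12: |-17|>|16| out[11]=289, l++
l=2 r=12: |-9|<=|16| out[10]=256, r--
l=2 r=11: |-9|<=|14| out[9]=196, r--
l=2 r=10: |-9|<=|11| out[8]=121, r--
l=2 r=9: |-9|>|8| out[7]=81, l++
l=3 r=9: |-7|<=|8| out[6]=64, r--

r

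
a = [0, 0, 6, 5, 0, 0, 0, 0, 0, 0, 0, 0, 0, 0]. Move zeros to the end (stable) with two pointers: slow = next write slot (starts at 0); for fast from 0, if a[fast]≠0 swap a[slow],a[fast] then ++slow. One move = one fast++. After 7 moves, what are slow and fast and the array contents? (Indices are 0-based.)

slow=0 fast=0: a[fast]=0, fast++
slow=0 fast=1: a[fast]=0, fast++
slow=0 fast=2: a[fast]=6≠0 swap→a[0]=6, slow++,fast++
slow=1 fast=3: a[fast]=5≠0 swap→a[1]=5, slow++,fast++
slow=2 fast=4: a[fast]=0, fast++
slow=2 fast=5: a[fast]=0, fast++
slow=2 fast=6: a[fast]=0, fast++

slow=2, fast=7, a=[6, 5, 0, 0, 0, 0, 0, 0, 0, 0, 0, 0, 0, 0]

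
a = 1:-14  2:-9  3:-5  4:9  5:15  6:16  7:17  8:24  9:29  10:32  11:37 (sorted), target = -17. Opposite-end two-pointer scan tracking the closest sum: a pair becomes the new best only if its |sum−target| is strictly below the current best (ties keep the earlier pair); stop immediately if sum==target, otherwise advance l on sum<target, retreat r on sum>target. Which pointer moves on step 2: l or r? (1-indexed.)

r

[1,11] -14+37=23 d=40 * → r--
[1,10] -14+32=18 d=35 * → r--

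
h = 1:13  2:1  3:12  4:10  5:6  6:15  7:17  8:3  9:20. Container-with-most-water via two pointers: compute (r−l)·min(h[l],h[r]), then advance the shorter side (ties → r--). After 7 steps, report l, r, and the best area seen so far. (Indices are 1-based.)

[1,9] min(13,20)*8=104 best=104 * → l++
[2,9] min(1,20)*7=7 best=104 → l++
[3,9] min(12,20)*6=72 best=104 → l++
[4,9] min(10,20)*5=50 best=104 → l++
[5,9] min(6,20)*4=24 best=104 → l++
[6,9] min(15,20)*3=45 best=104 → l++
[7,9] min(17,20)*2=34 best=104 → l++

l=8, r=9, best area=104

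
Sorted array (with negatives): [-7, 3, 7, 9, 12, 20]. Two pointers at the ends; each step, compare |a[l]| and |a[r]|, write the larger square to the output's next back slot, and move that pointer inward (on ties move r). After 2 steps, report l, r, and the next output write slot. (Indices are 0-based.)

l=0, r=3, next write slot=3

l=0 r=5: |-7|<=|20| out[5]=400, r--
l=0 r=4: |-7|<=|12| out[4]=144, r--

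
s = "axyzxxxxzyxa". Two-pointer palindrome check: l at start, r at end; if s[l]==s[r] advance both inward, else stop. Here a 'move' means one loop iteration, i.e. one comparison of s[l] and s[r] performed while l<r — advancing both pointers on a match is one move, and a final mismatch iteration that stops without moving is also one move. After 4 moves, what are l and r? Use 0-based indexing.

l=4, r=7

l=0 r=11: 'a'=='a', l++,r--
l=1 r=10: 'x'=='x', l++,r--
l=2 r=9: 'y'=='y', l++,r--
l=3 r=8: 'z'=='z', l++,r--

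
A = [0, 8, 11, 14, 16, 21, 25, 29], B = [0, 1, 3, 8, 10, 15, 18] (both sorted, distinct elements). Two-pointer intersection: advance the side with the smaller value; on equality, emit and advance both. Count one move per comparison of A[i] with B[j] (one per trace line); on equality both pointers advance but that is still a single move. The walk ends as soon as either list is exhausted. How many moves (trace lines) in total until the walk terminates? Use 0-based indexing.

10 moves

[i=0,j=0] 0==0 emit → i++,j++
[i=1,j=1] 8>1 → j++
[i=1,j=2] 8>3 → j++
[i=1,j=3] 8==8 emit → i++,j++
[i=2,j=4] 11>10 → j++
[i=2,j=5] 11<15 → i++
[i=3,j=5] 14<15 → i++
[i=4,j=5] 16>15 → j++
[i=4,j=6] 16<18 → i++
[i=5,j=6] 21>18 → j++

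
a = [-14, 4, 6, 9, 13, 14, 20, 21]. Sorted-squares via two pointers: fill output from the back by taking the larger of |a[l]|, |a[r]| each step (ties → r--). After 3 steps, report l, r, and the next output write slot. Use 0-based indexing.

[0,7] |-14|<=|21| out[7]=441 → r--
[0,6] |-14|<=|20| out[6]=400 → r--
[0,5] |-14|<=|14| out[5]=196 → r--

l=0, r=4, next write slot=4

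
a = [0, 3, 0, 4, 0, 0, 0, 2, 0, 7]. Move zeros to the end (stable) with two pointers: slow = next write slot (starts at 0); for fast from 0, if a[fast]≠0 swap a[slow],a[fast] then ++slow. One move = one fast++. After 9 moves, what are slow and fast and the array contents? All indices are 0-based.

(s=0,f=0) a[fast]=0 → fast++
(s=0,f=1) a[fast]=3≠0 swap→a[0]=3 → slow++,fast++
(s=1,f=2) a[fast]=0 → fast++
(s=1,f=3) a[fast]=4≠0 swap→a[1]=4 → slow++,fast++
(s=2,f=4) a[fast]=0 → fast++
(s=2,f=5) a[fast]=0 → fast++
(s=2,f=6) a[fast]=0 → fast++
(s=2,f=7) a[fast]=2≠0 swap→a[2]=2 → slow++,fast++
(s=3,f=8) a[fast]=0 → fast++

slow=3, fast=9, a=[3, 4, 2, 0, 0, 0, 0, 0, 0, 7]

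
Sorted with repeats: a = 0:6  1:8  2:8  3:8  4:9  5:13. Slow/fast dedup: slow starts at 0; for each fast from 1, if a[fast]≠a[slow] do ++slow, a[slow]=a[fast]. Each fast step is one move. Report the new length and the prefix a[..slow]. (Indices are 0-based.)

(s=0,f=1) a[fast]=8≠a[slow]=6 write a[1]=8 → slow++,fast++
(s=1,f=2) a[fast]=8=a[slow] dup → fast++
(s=1,f=3) a[fast]=8=a[slow] dup → fast++
(s=1,f=4) a[fast]=9≠a[slow]=8 write a[2]=9 → slow++,fast++
(s=2,f=5) a[fast]=13≠a[slow]=9 write a[3]=13 → slow++,fast++

length 4; prefix = [6, 8, 9, 13]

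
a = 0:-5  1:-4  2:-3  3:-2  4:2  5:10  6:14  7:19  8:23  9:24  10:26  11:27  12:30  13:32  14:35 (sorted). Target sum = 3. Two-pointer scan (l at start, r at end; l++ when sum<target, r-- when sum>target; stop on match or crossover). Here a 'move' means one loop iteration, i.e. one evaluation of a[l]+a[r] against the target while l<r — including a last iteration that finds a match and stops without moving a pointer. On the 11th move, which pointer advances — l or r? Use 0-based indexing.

[0,14] -5+35=30 >3 → r--
[0,13] -5+32=27 >3 → r--
[0,12] -5+30=25 >3 → r--
[0,11] -5+27=22 >3 → r--
[0,10] -5+26=21 >3 → r--
[0,9] -5+24=19 >3 → r--
[0,8] -5+23=18 >3 → r--
[0,7] -5+19=14 >3 → r--
[0,6] -5+14=9 >3 → r--
[0,5] -5+10=5 >3 → r--
[0,4] -5+2=-3 <3 → l++

l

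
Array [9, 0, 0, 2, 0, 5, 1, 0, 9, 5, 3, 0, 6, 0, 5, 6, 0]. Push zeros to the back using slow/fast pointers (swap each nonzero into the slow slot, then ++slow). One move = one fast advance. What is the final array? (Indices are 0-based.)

[9, 2, 5, 1, 9, 5, 3, 6, 5, 6, 0, 0, 0, 0, 0, 0, 0]

slow=0 fast=0: a[fast]=9≠0 swap→a[0]=9, slow++,fast++
slow=1 fast=1: a[fast]=0, fast++
slow=1 fast=2: a[fast]=0, fast++
slow=1 fast=3: a[fast]=2≠0 swap→a[1]=2, slow++,fast++
slow=2 fast=4: a[fast]=0, fast++
slow=2 fast=5: a[fast]=5≠0 swap→a[2]=5, slow++,fast++
slow=3 fast=6: a[fast]=1≠0 swap→a[3]=1, slow++,fast++
slow=4 fast=7: a[fast]=0, fast++
slow=4 fast=8: a[fast]=9≠0 swap→a[4]=9, slow++,fast++
slow=5 fast=9: a[fast]=5≠0 swap→a[5]=5, slow++,fast++
slow=6 fast=10: a[fast]=3≠0 swap→a[6]=3, slow++,fast++
slow=7 fast=11: a[fast]=0, fast++
slow=7 fast=12: a[fast]=6≠0 swap→a[7]=6, slow++,fast++
slow=8 fast=13: a[fast]=0, fast++
slow=8 fast=14: a[fast]=5≠0 swap→a[8]=5, slow++,fast++
slow=9 fast=15: a[fast]=6≠0 swap→a[9]=6, slow++,fast++
slow=10 fast=16: a[fast]=0, fast++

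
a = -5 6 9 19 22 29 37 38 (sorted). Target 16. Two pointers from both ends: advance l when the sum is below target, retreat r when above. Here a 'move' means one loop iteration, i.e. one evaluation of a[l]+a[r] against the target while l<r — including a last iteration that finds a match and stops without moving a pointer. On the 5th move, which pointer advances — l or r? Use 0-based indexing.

l

l=0 r=7: -5+38=33 >16, r--
l=0 r=6: -5+37=32 >16, r--
l=0 r=5: -5+29=24 >16, r--
l=0 r=4: -5+22=17 >16, r--
l=0 r=3: -5+19=14 <16, l++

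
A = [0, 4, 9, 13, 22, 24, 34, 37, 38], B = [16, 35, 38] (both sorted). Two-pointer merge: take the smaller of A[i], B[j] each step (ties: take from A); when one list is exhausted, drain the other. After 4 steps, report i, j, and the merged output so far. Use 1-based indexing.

[i=1,j=1] A[i]=0<=B[j]=16 take 0 → i++
[i=2,j=1] A[i]=4<=B[j]=16 take 4 → i++
[i=3,j=1] A[i]=9<=B[j]=16 take 9 → i++
[i=4,j=1] A[i]=13<=B[j]=16 take 13 → i++

i=5, j=1, merged so far=[0, 4, 9, 13]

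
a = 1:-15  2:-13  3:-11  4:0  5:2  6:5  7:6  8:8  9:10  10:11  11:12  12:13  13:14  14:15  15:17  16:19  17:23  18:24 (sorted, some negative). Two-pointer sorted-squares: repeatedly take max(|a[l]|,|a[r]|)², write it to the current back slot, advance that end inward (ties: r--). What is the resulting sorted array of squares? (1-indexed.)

l=1 r=18: |-15|<=|24| out[18]=576, r--
l=1 r=17: |-15|<=|23| out[17]=529, r--
l=1 r=16: |-15|<=|19| out[16]=361, r--
l=1 r=15: |-15|<=|17| out[15]=289, r--
l=1 r=14: |-15|<=|15| out[14]=225, r--
l=1 r=13: |-15|>|14| out[13]=225, l++
l=2 r=13: |-13|<=|14| out[12]=196, r--
l=2 r=12: |-13|<=|13| out[11]=169, r--
l=2 r=11: |-13|>|12| out[10]=169, l++
l=3 r=11: |-11|<=|12| out[9]=144, r--
l=3 r=10: |-11|<=|11| out[8]=121, r--
l=3 r=9: |-11|>|10| out[7]=121, l++
l=4 r=9: |0|<=|10| out[6]=100, r--
l=4 r=8: |0|<=|8| out[5]=64, r--
l=4 r=7: |0|<=|6| out[4]=36, r--
l=4 r=6: |0|<=|5| out[3]=25, r--
l=4 r=5: |0|<=|2| out[2]=4, r--
l=4 r=4: |0|<=|0| out[1]=0, r--

[0, 4, 25, 36, 64, 100, 121, 121, 144, 169, 169, 196, 225, 225, 289, 361, 529, 576]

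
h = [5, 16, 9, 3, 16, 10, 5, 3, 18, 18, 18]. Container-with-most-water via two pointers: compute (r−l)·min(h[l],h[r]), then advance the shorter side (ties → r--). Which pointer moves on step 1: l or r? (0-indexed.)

[0,10] min(5,18)*10=50 best=50 * → l++

l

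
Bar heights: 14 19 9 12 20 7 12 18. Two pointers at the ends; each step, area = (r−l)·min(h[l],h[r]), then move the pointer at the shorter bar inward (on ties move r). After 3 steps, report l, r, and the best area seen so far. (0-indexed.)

l=0 r=7: min(14,18)*7=98 best=98 *, l++
l=1 r=7: min(19,18)*6=108 best=108 *, r--
l=1 r=6: min(19,12)*5=60 best=108, r--

l=1, r=5, best area=108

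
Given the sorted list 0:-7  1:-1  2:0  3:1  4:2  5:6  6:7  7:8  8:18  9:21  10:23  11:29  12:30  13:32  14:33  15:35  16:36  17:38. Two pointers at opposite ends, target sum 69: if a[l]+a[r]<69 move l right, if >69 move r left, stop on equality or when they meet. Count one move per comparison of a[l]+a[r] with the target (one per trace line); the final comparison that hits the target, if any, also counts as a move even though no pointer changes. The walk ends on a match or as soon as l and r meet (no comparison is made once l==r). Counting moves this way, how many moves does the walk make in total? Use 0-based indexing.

[0,17] -7+38=31 <69 → l++
[1,17] -1+38=37 <69 → l++
[2,17] 0+38=38 <69 → l++
[3,17] 1+38=39 <69 → l++
[4,17] 2+38=40 <69 → l++
[5,17] 6+38=44 <69 → l++
[6,17] 7+38=45 <69 → l++
[7,17] 8+38=46 <69 → l++
[8,17] 18+38=56 <69 → l++
[9,17] 21+38=59 <69 → l++
[10,17] 23+38=61 <69 → l++
[11,17] 29+38=67 <69 → l++
[12,17] 30+38=68 <69 → l++
[13,17] 32+38=70 >69 → r--
[13,16] 32+36=68 <69 → l++
[14,16] 33+36=69 → found

16 moves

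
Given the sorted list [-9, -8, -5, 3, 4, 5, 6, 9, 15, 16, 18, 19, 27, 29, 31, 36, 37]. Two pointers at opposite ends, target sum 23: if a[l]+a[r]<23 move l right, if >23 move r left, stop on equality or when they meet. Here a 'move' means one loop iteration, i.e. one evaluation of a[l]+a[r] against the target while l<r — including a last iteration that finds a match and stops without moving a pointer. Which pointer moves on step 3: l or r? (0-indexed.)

l

[0,16] -9+37=28 >23 → r--
[0,15] -9+36=27 >23 → r--
[0,14] -9+31=22 <23 → l++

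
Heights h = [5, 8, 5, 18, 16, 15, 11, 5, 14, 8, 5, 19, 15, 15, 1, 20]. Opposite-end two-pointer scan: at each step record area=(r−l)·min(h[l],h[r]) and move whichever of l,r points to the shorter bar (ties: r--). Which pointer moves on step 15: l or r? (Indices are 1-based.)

l

l=1 r=16: min(5,20)*15=75 best=75 *, l++
l=2 r=16: min(8,20)*14=112 best=112 *, l++
l=3 r=16: min(5,20)*13=65 best=112, l++
l=4 r=16: min(18,20)*12=216 best=216 *, l++
l=5 r=16: min(16,20)*11=176 best=216, l++
l=6 r=16: min(15,20)*10=150 best=216, l++
l=7 r=16: min(11,20)*9=99 best=216, l++
l=8 r=16: min(5,20)*8=40 best=216, l++
l=9 r=16: min(14,20)*7=98 best=216, l++
l=10 r=16: min(8,20)*6=48 best=216, l++
l=11 r=16: min(5,20)*5=25 best=216, l++
l=12 r=16: min(19,20)*4=76 best=216, l++
l=13 r=16: min(15,20)*3=45 best=216, l++
l=14 r=16: min(15,20)*2=30 best=216, l++
l=15 r=16: min(1,20)*1=1 best=216, l++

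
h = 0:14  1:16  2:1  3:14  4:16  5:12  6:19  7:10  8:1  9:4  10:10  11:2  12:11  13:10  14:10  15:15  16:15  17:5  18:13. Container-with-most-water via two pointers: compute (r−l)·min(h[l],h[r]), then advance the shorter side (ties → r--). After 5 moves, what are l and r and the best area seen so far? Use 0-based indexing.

[0,18] min(14,13)*18=234 best=234 * → r--
[0,17] min(14,5)*17=85 best=234 → r--
[0,16] min(14,15)*16=224 best=234 → l++
[1,16] min(16,15)*15=225 best=234 → r--
[1,15] min(16,15)*14=210 best=234 → r--

l=1, r=14, best area=234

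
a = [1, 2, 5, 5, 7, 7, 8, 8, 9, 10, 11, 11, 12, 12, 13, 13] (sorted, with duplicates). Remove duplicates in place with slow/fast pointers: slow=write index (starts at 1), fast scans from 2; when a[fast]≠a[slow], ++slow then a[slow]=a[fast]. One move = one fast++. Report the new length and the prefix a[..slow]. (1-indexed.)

slow=1 fast=2: a[fast]=2≠a[slow]=1 write a[2]=2, slow++,fast++
slow=2 fast=3: a[fast]=5≠a[slow]=2 write a[3]=5, slow++,fast++
slow=3 fast=4: a[fast]=5=a[slow] dup, fast++
slow=3 fast=5: a[fast]=7≠a[slow]=5 write a[4]=7, slow++,fast++
slow=4 fast=6: a[fast]=7=a[slow] dup, fast++
slow=4 fast=7: a[fast]=8≠a[slow]=7 write a[5]=8, slow++,fast++
slow=5 fast=8: a[fast]=8=a[slow] dup, fast++
slow=5 fast=9: a[fast]=9≠a[slow]=8 write a[6]=9, slow++,fast++
slow=6 fast=10: a[fast]=10≠a[slow]=9 write a[7]=10, slow++,fast++
slow=7 fast=11: a[fast]=11≠a[slow]=10 write a[8]=11, slow++,fast++
slow=8 fast=12: a[fast]=11=a[slow] dup, fast++
slow=8 fast=13: a[fast]=12≠a[slow]=11 write a[9]=12, slow++,fast++
slow=9 fast=14: a[fast]=12=a[slow] dup, fast++
slow=9 fast=15: a[fast]=13≠a[slow]=12 write a[10]=13, slow++,fast++
slow=10 fast=16: a[fast]=13=a[slow] dup, fast++

length 10; prefix = [1, 2, 5, 7, 8, 9, 10, 11, 12, 13]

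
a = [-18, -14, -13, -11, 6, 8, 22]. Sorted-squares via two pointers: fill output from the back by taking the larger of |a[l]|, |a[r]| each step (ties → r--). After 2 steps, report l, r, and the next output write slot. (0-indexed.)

l=0 r=6: |-18|<=|22| out[6]=484, r--
l=0 r=5: |-18|>|8| out[5]=324, l++

l=1, r=5, next write slot=4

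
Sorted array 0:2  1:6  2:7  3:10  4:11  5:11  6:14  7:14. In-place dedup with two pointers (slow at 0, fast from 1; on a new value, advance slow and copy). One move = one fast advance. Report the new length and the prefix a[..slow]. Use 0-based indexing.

length 6; prefix = [2, 6, 7, 10, 11, 14]

(s=0,f=1) a[fast]=6≠a[slow]=2 write a[1]=6 → slow++,fast++
(s=1,f=2) a[fast]=7≠a[slow]=6 write a[2]=7 → slow++,fast++
(s=2,f=3) a[fast]=10≠a[slow]=7 write a[3]=10 → slow++,fast++
(s=3,f=4) a[fast]=11≠a[slow]=10 write a[4]=11 → slow++,fast++
(s=4,f=5) a[fast]=11=a[slow] dup → fast++
(s=4,f=6) a[fast]=14≠a[slow]=11 write a[5]=14 → slow++,fast++
(s=5,f=7) a[fast]=14=a[slow] dup → fast++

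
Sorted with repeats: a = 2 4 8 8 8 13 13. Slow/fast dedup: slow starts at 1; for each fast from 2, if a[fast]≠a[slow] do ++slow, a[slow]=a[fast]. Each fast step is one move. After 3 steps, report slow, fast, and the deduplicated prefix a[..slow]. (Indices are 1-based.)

(s=1,f=2) a[fast]=4≠a[slow]=2 write a[2]=4 → slow++,fast++
(s=2,f=3) a[fast]=8≠a[slow]=4 write a[3]=8 → slow++,fast++
(s=3,f=4) a[fast]=8=a[slow] dup → fast++

slow=3, fast=5, prefix=[2, 4, 8]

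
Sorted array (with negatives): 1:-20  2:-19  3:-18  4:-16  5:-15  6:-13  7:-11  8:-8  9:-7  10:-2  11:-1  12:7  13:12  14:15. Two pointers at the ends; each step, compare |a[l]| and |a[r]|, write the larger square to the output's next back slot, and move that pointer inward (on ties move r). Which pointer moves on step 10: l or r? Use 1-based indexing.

l=1 r=14: |-20|>|15| out[14]=400, l++
l=2 r=14: |-19|>|15| out[13]=361, l++
l=3 r=14: |-18|>|15| out[12]=324, l++
l=4 r=14: |-16|>|15| out[11]=256, l++
l=5 r=14: |-15|<=|15| out[10]=225, r--
l=5 r=13: |-15|>|12| out[9]=225, l++
l=6 r=13: |-13|>|12| out[8]=169, l++
l=7 r=13: |-11|<=|12| out[7]=144, r--
l=7 r=12: |-11|>|7| out[6]=121, l++
l=8 r=12: |-8|>|7| out[5]=64, l++

l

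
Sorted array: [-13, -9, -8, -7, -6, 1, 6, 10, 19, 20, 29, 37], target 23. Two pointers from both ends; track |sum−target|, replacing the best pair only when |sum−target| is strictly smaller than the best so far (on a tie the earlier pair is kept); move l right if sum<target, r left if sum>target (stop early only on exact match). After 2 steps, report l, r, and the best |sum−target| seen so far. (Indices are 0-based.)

l=0 r=11: -13+37=24 d=1 *, r--
l=0 r=10: -13+29=16 d=7, l++

l=1, r=10, best |Δ|=1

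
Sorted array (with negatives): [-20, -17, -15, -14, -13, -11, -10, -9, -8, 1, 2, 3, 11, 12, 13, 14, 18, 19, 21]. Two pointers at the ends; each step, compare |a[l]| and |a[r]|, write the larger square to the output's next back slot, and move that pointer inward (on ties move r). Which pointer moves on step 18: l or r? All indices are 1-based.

l=1 r=19: |-20|<=|21| out[19]=441, r--
l=1 r=18: |-20|>|19| out[18]=400, l++
l=2 r=18: |-17|<=|19| out[17]=361, r--
l=2 r=17: |-17|<=|18| out[16]=324, r--
l=2 r=16: |-17|>|14| out[15]=289, l++
l=3 r=16: |-15|>|14| out[14]=225, l++
l=4 r=16: |-14|<=|14| out[13]=196, r--
l=4 r=15: |-14|>|13| out[12]=196, l++
l=5 r=15: |-13|<=|13| out[11]=169, r--
l=5 r=14: |-13|>|12| out[10]=169, l++
l=6 r=14: |-11|<=|12| out[9]=144, r--
l=6 r=13: |-11|<=|11| out[8]=121, r--
l=6 r=12: |-11|>|3| out[7]=121, l++
l=7 r=12: |-10|>|3| out[6]=100, l++
l=8 r=12: |-9|>|3| out[5]=81, l++
l=9 r=12: |-8|>|3| out[4]=64, l++
l=10 r=12: |1|<=|3| out[3]=9, r--
l=10 r=11: |1|<=|2| out[2]=4, r--

r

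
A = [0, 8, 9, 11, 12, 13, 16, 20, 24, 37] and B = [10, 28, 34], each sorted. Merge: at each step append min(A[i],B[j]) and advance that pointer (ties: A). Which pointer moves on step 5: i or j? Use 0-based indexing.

i=0 j=0: A[i]=0<=B[j]=10 take 0, i++
i=1 j=0: A[i]=8<=B[j]=10 take 8, i++
i=2 j=0: A[i]=9<=B[j]=10 take 9, i++
i=3 j=0: A[i]=11>B[j]=10 take 10, j++
i=3 j=1: A[i]=11<=B[j]=28 take 11, i++

i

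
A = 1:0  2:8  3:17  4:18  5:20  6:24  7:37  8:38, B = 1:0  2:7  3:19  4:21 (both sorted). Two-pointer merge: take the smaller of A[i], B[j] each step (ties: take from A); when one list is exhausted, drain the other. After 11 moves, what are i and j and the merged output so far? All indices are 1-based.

i=8, j=5, merged so far=[0, 0, 7, 8, 17, 18, 19, 20, 21, 24, 37]

i=1 j=1: A[i]=0<=B[j]=0 take 0, i++
i=2 j=1: A[i]=8>B[j]=0 take 0, j++
i=2 j=2: A[i]=8>B[j]=7 take 7, j++
i=2 j=3: A[i]=8<=B[j]=19 take 8, i++
i=3 j=3: A[i]=17<=B[j]=19 take 17, i++
i=4 j=3: A[i]=18<=B[j]=19 take 18, i++
i=5 j=3: A[i]=20>B[j]=19 take 19, j++
i=5 j=4: A[i]=20<=B[j]=21 take 20, i++
i=6 j=4: A[i]=24>B[j]=21 take 21, j++
i=6 j=5: B done, take A[i]=24, i++
i=7 j=5: B done, take A[i]=37, i++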